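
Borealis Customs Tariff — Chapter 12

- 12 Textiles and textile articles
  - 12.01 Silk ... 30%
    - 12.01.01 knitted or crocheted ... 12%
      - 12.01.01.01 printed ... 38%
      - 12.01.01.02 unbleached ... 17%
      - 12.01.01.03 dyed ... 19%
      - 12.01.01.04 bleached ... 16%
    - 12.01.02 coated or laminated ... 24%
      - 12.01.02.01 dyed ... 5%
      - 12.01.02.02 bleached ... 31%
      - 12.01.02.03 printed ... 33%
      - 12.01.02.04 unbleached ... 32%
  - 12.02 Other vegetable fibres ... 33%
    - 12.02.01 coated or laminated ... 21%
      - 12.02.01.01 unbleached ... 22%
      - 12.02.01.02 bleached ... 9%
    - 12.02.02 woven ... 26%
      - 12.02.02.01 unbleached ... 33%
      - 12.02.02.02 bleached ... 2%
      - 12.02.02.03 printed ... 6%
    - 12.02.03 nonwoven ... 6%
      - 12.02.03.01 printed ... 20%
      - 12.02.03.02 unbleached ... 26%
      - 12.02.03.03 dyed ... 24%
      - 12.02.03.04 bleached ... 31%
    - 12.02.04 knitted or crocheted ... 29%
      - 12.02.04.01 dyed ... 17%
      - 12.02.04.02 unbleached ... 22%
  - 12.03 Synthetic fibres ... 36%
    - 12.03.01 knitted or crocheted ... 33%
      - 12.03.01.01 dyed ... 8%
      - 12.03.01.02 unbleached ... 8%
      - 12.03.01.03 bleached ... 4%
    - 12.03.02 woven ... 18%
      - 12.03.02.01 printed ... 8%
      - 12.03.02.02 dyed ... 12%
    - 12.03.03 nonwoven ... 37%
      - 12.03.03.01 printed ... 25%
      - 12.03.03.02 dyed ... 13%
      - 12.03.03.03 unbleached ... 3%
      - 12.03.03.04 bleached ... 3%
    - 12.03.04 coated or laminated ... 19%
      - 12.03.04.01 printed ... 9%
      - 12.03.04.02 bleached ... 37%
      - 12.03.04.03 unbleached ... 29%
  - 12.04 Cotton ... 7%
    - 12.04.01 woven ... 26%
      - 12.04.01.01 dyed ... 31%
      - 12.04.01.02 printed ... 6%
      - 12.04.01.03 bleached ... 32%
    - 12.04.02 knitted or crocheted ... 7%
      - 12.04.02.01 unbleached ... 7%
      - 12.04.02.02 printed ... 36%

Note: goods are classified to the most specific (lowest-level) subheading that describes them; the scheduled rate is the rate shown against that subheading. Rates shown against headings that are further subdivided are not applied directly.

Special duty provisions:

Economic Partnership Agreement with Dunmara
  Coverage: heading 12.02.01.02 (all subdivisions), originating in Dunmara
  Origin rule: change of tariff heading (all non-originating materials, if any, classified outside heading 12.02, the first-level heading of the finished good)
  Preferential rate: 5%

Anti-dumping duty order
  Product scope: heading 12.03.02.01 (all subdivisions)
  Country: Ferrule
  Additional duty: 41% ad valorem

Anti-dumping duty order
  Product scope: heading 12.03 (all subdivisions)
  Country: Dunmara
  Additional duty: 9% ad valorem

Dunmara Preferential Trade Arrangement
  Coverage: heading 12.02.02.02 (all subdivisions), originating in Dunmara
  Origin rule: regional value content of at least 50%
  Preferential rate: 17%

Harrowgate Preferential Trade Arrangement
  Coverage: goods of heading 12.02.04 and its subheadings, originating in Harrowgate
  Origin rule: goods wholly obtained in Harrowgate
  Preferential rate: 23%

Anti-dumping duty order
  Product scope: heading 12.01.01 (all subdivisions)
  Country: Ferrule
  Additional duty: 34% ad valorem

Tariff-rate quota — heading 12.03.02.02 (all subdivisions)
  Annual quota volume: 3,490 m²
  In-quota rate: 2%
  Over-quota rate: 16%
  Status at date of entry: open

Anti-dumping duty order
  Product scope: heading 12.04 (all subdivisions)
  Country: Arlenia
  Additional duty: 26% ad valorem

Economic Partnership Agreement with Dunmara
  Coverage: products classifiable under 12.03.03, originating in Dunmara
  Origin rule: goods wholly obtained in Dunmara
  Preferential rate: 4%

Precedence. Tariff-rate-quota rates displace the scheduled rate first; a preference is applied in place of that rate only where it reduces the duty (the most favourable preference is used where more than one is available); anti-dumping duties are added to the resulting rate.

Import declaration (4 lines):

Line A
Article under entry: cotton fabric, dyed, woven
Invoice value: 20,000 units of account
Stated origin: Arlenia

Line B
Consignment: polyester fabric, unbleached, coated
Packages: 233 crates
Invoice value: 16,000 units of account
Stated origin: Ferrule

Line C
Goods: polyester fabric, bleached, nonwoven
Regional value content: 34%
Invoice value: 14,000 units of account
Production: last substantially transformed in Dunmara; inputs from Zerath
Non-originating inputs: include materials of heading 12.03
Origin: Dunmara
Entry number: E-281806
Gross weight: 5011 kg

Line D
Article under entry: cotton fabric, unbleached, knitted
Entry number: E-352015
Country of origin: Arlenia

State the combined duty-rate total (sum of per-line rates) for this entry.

Line A: cotton → 12.04; woven → 12.04.01; dyed → 12.04.01.01. Scheduled 31%. anti-dumping (Arlenia, 12.04): +26%; total 31% + 26% = 57%. → 57%.
Line B: polyester → 12.03; coated → 12.03.04; unbleached → 12.03.04.03. Scheduled 29%. No special measure applies. → 29%.
Line C: polyester → 12.03; nonwoven → 12.03.03; bleached → 12.03.03.04. Scheduled 3%. Dunmara agreement on 12.02.01.02: 12.03.03.04 not covered; Dunmara agreement on 12.02.02.02: 12.03.03.04 not covered; Dunmara agreement on 12.03.03: not wholly obtained; anti-dumping (Dunmara, 12.03): +9%; total 3% + 9% = 12%. → 12%.
Line D: cotton → 12.04; knitted → 12.04.02; unbleached → 12.04.02.01. Scheduled 7%. anti-dumping (Arlenia, 12.04): +26%; total 7% + 26% = 33%. → 33%.
Sum: 57% + 29% + 12% + 33% = 131%.

131%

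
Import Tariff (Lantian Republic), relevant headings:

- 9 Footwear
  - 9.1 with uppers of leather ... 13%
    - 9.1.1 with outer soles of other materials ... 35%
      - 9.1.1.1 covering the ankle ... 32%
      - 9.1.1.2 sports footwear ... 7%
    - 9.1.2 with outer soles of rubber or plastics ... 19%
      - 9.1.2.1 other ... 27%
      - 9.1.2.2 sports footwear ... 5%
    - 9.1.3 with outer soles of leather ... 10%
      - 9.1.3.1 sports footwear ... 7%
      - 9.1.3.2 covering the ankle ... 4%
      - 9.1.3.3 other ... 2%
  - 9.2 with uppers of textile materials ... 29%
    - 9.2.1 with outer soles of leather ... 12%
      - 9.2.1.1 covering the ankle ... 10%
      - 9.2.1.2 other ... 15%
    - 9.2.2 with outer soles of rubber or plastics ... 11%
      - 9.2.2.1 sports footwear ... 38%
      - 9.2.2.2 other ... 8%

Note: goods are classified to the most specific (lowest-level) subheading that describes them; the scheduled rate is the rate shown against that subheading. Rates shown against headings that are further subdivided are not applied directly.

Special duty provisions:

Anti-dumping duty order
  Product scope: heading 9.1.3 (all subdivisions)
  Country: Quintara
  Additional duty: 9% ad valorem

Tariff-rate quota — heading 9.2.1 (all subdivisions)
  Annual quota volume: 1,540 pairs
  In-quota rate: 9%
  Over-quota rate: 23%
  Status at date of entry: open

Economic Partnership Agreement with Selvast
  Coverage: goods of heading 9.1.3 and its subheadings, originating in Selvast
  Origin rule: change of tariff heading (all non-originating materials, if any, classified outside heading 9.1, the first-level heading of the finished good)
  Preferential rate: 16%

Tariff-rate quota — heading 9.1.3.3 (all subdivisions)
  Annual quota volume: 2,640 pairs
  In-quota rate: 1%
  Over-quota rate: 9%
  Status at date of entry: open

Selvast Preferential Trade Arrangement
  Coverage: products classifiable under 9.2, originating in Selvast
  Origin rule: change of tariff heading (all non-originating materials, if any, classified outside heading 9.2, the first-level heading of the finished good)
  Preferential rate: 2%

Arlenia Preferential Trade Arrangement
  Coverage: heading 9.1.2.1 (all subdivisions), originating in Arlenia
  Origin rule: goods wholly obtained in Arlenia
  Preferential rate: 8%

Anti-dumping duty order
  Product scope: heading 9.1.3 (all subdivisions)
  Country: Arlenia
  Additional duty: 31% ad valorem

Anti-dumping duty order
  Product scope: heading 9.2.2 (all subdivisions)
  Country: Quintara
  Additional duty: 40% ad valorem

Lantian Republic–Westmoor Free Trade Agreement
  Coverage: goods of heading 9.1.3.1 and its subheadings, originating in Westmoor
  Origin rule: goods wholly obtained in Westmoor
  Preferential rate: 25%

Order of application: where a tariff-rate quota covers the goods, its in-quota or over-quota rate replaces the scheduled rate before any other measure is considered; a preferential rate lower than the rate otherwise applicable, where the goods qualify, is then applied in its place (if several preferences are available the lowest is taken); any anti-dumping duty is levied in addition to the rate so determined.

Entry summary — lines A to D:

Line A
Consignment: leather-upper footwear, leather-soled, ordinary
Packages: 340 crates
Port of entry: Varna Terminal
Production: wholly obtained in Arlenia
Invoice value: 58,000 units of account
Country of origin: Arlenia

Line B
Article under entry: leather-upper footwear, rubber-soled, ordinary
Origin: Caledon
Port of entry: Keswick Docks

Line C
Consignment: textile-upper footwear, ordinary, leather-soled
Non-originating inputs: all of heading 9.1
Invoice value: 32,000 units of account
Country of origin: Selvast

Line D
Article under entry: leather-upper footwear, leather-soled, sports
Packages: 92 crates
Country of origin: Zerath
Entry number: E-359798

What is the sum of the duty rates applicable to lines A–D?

68%

Line A: leather-upper → 9.1; leather-soled → 9.1.3; ordinary → 9.1.3.3. Scheduled 2%. quota on 9.1.3.3 open → in-quota 1%; Arlenia agreement on 9.1.2.1: 9.1.3.3 not covered; anti-dumping (Arlenia, 9.1.3): +31%; total 1% + 31% = 32%. → 32%.
Line B: leather-upper → 9.1; rubber-soled → 9.1.2; ordinary → 9.1.2.1. Scheduled 27%. No special measure applies. → 27%.
Line C: textile-upper → 9.2; leather-soled → 9.2.1; ordinary → 9.2.1.2. Scheduled 15%. quota on 9.2.1 open → in-quota 9%; Selvast agreement on 9.1.3: 9.2.1.2 not covered; Selvast agreement on 9.2: CTH met → 2% available; preferential 2%. → 2%.
Line D: leather-upper → 9.1; leather-soled → 9.1.3; sports → 9.1.3.1. Scheduled 7%. No special measure applies. → 7%.
Sum: 32% + 27% + 2% + 7% = 68%.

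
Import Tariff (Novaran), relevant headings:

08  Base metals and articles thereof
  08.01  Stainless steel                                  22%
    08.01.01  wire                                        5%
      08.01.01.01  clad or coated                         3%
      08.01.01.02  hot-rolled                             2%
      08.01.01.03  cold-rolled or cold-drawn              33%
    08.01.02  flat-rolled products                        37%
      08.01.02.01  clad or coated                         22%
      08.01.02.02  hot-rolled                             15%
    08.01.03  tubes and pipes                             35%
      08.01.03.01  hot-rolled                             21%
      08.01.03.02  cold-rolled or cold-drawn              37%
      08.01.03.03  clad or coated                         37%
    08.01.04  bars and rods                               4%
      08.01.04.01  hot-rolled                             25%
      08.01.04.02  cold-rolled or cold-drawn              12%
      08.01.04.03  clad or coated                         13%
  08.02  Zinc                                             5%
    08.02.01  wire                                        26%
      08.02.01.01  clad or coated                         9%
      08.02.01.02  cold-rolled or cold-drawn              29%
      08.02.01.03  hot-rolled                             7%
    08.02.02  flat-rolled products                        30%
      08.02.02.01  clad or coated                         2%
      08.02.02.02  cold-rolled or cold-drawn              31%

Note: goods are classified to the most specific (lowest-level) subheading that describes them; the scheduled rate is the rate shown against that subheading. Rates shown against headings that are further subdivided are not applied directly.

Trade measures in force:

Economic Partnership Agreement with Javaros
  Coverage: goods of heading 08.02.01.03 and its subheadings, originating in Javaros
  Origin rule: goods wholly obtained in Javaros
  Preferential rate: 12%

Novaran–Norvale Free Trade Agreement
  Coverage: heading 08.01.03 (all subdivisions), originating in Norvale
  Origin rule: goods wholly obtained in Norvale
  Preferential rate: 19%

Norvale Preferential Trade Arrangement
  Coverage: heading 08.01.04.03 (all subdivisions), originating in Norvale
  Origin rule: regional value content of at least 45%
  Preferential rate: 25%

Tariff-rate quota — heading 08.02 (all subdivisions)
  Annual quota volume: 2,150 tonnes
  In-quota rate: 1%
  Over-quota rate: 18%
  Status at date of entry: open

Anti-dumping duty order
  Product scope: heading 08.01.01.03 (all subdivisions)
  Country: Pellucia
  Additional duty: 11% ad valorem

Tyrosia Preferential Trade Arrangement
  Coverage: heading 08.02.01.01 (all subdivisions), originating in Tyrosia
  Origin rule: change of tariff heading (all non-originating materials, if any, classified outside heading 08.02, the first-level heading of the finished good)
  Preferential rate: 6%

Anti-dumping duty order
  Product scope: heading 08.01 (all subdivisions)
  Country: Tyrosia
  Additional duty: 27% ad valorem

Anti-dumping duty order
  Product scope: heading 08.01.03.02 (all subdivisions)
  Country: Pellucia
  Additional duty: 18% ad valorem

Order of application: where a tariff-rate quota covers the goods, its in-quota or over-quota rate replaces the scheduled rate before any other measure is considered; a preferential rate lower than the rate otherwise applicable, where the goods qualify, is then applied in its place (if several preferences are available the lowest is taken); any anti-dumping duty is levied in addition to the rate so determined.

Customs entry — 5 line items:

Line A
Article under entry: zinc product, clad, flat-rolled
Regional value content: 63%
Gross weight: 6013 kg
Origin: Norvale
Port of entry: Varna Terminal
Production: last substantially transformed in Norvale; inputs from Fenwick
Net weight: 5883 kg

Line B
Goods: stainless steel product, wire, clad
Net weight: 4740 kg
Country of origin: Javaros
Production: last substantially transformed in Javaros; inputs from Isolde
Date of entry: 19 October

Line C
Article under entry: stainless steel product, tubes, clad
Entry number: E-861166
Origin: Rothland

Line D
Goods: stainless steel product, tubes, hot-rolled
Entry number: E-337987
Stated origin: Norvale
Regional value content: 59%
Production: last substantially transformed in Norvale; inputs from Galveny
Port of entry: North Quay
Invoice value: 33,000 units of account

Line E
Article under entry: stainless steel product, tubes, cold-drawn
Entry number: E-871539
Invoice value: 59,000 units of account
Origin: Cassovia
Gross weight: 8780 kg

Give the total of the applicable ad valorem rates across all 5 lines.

99%

Line A: zinc → 08.02; flat-rolled → 08.02.02; clad → 08.02.02.01. Scheduled 2%. quota on 08.02 open → in-quota 1%; Norvale agreement on 08.01.03: 08.02.02.01 not covered; Norvale agreement on 08.01.04.03: 08.02.02.01 not covered. → 1%.
Line B: stainless steel → 08.01; wire → 08.01.01; clad → 08.01.01.01. Scheduled 3%. Javaros agreement on 08.02.01.03: 08.01.01.01 not covered. → 3%.
Line C: stainless steel → 08.01; tubes → 08.01.03; clad → 08.01.03.03. Scheduled 37%. No special measure applies. → 37%.
Line D: stainless steel → 08.01; tubes → 08.01.03; hot-rolled → 08.01.03.01. Scheduled 21%. Norvale agreement on 08.01.03: not wholly obtained; Norvale agreement on 08.01.04.03: 08.01.03.01 not covered. → 21%.
Line E: stainless steel → 08.01; tubes → 08.01.03; cold-drawn → 08.01.03.02. Scheduled 37%. No special measure applies. → 37%.
Sum: 1% + 3% + 37% + 21% + 37% = 99%.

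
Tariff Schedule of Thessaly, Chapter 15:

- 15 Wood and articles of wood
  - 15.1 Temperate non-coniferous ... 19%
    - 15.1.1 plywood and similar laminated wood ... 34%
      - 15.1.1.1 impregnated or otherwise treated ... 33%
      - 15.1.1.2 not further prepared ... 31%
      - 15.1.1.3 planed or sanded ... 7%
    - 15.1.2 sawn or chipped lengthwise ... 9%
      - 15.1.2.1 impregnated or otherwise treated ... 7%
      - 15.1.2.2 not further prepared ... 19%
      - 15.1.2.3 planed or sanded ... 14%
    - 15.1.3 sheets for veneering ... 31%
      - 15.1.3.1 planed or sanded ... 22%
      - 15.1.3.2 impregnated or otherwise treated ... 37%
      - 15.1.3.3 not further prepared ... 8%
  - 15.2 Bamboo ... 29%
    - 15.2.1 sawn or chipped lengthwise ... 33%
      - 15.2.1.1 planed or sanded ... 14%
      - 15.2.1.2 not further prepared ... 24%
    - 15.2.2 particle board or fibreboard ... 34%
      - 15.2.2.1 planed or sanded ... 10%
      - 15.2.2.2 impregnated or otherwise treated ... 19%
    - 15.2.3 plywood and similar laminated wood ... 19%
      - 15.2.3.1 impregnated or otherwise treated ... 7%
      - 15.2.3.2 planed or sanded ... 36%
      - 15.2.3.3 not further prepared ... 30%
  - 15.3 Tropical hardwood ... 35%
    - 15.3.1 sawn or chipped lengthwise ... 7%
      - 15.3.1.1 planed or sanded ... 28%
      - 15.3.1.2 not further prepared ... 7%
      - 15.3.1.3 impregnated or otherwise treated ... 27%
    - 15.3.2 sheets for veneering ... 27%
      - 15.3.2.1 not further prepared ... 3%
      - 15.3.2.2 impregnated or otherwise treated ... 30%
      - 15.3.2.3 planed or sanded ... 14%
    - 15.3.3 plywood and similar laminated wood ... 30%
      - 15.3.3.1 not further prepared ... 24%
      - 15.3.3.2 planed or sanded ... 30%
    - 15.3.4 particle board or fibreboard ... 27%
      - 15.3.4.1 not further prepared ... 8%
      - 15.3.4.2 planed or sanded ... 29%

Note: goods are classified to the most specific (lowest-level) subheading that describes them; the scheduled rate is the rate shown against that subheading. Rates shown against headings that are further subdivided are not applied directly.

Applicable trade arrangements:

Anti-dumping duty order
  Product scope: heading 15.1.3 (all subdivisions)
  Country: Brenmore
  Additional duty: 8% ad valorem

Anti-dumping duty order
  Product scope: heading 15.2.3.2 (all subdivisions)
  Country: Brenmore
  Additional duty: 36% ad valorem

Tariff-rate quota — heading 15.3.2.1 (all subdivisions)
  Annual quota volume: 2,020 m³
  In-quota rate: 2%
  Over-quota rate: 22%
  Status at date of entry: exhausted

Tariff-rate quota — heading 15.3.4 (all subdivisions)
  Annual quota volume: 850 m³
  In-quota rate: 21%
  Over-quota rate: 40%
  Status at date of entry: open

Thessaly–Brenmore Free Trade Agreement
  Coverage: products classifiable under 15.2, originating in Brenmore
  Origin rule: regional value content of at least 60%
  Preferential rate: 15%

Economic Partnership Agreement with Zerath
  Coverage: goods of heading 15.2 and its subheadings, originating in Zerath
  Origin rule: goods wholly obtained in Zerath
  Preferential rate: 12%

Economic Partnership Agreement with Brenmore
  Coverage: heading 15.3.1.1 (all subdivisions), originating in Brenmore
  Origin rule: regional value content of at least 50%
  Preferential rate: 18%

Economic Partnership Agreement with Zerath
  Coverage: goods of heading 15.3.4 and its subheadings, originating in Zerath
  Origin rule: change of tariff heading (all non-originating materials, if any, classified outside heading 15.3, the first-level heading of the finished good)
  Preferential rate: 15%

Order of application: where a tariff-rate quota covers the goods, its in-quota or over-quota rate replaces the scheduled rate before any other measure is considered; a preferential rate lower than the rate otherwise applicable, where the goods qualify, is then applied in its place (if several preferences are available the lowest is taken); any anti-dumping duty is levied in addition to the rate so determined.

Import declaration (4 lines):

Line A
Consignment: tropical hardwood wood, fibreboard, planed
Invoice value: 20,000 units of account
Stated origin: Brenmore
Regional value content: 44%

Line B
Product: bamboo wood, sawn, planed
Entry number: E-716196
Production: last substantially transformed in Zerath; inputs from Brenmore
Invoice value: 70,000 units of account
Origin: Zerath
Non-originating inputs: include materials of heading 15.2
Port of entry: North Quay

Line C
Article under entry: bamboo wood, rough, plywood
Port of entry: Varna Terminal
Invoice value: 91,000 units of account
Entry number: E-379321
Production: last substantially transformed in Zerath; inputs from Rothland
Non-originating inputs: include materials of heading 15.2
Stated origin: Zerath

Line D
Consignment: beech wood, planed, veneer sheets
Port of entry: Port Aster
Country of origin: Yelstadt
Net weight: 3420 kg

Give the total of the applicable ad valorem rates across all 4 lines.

87%

Line A: tropical hardwood → 15.3; fibreboard → 15.3.4; planed → 15.3.4.2. Scheduled 29%. quota on 15.3.4 open → in-quota 21%; Brenmore agreement on 15.2: 15.3.4.2 not covered; Brenmore agreement on 15.3.1.1: 15.3.4.2 not covered. → 21%.
Line B: bamboo → 15.2; sawn → 15.2.1; planed → 15.2.1.1. Scheduled 14%. Zerath agreement on 15.2: not wholly obtained; Zerath agreement on 15.3.4: 15.2.1.1 not covered. → 14%.
Line C: bamboo → 15.2; plywood → 15.2.3; rough → 15.2.3.3. Scheduled 30%. Zerath agreement on 15.2: not wholly obtained; Zerath agreement on 15.3.4: 15.2.3.3 not covered. → 30%.
Line D: beech → 15.1; veneer sheets → 15.1.3; planed → 15.1.3.1. Scheduled 22%. No special measure applies. → 22%.
Sum: 21% + 14% + 30% + 22% = 87%.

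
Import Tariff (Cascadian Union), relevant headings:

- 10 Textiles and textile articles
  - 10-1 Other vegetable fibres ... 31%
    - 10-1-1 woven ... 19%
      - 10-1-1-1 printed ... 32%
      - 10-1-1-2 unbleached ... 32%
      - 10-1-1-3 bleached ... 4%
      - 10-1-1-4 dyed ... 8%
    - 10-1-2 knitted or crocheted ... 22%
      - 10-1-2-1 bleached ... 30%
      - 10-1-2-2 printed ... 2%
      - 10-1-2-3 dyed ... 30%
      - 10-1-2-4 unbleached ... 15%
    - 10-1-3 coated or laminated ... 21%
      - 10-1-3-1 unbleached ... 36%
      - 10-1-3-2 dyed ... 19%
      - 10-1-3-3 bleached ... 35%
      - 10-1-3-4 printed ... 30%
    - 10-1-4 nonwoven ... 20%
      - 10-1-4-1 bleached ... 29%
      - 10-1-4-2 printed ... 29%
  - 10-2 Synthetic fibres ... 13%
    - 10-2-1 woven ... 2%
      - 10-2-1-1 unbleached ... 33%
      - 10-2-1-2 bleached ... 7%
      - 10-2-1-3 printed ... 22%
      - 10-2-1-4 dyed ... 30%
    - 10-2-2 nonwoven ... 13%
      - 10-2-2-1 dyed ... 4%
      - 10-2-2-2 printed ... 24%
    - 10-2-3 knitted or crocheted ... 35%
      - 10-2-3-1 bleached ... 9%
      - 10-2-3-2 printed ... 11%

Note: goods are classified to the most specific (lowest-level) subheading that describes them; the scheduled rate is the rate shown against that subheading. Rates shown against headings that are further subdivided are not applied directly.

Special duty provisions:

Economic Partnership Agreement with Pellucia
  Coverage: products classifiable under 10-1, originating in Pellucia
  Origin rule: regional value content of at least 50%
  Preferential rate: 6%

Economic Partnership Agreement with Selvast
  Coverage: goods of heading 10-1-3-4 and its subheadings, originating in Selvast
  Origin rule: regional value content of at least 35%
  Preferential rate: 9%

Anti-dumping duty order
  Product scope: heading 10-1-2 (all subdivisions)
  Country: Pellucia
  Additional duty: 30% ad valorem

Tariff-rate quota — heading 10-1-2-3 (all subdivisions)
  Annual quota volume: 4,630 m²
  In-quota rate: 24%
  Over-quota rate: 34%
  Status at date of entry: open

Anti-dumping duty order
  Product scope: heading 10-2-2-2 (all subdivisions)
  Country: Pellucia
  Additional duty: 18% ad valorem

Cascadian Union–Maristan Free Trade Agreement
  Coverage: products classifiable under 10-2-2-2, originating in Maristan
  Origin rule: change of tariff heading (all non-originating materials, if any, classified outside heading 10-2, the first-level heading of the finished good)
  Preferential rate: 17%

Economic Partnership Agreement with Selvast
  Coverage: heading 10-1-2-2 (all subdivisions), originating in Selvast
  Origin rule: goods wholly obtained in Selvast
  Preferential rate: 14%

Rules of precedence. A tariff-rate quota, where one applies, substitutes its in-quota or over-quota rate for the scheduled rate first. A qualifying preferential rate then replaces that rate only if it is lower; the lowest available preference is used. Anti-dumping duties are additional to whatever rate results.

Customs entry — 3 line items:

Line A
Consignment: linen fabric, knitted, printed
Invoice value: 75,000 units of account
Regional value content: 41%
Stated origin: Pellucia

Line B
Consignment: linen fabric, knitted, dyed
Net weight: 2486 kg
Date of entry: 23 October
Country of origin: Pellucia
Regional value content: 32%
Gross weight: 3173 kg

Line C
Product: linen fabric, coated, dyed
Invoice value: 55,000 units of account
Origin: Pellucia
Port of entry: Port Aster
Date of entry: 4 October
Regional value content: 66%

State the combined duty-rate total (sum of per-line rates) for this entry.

Line A: linen → 10-1; knitted → 10-1-2; printed → 10-1-2-2. Scheduled 2%. Pellucia agreement on 10-1: RVC < 50%; anti-dumping (Pellucia, 10-1-2): +30%; total 2% + 30% = 32%. → 32%.
Line B: linen → 10-1; knitted → 10-1-2; dyed → 10-1-2-3. Scheduled 30%. quota on 10-1-2-3 open → in-quota 24%; Pellucia agreement on 10-1: RVC < 50%; anti-dumping (Pellucia, 10-1-2): +30%; total 24% + 30% = 54%. → 54%.
Line C: linen → 10-1; coated → 10-1-3; dyed → 10-1-3-2. Scheduled 19%. Pellucia agreement on 10-1: RVC ≥ 50% → 6% available; preferential 6%. → 6%.
Sum: 32% + 54% + 6% = 92%.

92%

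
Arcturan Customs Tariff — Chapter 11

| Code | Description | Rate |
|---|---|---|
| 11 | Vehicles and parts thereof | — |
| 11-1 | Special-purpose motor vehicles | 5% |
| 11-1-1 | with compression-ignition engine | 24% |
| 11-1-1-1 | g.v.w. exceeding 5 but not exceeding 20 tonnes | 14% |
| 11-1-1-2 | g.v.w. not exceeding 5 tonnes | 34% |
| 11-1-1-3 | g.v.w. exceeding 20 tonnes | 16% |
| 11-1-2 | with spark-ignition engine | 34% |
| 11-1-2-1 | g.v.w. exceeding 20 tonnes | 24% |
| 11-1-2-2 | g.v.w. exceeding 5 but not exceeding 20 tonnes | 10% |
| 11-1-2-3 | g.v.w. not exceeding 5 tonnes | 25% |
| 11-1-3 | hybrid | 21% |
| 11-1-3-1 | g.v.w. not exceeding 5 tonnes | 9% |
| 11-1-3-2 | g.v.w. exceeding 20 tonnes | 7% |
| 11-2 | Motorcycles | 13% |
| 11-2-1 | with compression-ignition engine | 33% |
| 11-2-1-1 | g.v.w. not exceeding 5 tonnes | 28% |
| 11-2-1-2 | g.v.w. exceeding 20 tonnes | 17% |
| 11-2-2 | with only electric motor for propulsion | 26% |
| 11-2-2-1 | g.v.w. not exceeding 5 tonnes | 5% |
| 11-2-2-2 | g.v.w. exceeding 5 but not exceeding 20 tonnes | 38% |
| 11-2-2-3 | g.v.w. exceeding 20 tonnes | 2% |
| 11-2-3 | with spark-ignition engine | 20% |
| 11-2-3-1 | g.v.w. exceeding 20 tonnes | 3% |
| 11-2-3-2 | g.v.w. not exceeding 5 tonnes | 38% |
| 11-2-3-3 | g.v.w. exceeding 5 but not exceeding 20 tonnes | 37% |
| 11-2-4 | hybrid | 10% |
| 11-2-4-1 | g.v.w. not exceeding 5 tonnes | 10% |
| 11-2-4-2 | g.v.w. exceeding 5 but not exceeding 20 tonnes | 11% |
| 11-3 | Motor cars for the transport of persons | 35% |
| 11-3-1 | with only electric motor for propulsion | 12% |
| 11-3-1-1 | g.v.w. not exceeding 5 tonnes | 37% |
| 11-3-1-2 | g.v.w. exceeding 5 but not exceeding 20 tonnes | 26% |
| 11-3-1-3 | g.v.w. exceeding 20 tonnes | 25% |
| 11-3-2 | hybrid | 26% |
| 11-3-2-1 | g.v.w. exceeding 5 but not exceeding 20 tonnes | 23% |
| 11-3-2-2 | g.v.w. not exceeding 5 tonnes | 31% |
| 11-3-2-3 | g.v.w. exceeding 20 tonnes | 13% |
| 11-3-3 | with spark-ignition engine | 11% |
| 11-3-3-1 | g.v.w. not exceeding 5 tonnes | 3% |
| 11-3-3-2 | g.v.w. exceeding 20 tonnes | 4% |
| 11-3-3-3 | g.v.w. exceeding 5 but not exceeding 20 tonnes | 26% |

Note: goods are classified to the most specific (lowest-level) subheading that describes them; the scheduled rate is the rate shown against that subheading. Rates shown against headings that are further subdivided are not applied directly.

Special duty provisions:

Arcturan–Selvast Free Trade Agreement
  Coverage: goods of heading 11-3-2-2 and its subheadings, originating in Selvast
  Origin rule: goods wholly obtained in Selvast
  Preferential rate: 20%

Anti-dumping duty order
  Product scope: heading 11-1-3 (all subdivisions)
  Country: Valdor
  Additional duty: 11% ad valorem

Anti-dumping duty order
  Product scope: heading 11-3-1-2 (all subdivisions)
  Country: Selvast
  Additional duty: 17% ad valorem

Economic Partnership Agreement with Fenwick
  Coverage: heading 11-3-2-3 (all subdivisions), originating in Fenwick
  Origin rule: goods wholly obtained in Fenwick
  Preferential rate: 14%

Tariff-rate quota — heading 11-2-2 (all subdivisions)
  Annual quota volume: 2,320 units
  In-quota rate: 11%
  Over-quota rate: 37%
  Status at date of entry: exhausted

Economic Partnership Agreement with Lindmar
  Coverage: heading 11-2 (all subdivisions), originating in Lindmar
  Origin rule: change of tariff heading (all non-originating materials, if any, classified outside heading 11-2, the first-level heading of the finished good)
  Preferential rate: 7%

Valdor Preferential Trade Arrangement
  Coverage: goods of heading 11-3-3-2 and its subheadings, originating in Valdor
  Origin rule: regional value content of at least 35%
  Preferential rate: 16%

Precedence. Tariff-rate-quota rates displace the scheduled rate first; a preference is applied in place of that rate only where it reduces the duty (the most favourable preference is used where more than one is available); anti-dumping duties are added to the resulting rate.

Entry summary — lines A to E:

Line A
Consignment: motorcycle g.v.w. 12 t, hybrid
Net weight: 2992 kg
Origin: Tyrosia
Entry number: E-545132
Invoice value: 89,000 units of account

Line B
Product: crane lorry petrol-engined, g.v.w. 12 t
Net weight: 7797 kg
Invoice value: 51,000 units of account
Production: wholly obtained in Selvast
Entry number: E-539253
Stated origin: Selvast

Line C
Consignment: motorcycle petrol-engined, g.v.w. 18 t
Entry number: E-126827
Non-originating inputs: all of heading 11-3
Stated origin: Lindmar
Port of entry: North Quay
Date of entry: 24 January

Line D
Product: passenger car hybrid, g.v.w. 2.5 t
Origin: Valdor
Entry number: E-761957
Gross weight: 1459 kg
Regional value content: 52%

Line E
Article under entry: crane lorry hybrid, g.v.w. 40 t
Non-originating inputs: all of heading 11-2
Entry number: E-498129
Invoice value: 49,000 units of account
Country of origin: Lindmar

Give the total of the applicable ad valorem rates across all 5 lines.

66%

Line A: motorcycle → 11-2; hybrid → 11-2-4; g.v.w. 12 t → 11-2-4-2. Scheduled 11%. No special measure applies. → 11%.
Line B: crane lorry → 11-1; petrol-engined → 11-1-2; g.v.w. 12 t → 11-1-2-2. Scheduled 10%. Selvast agreement on 11-3-2-2: 11-1-2-2 not covered. → 10%.
Line C: motorcycle → 11-2; petrol-engined → 11-2-3; g.v.w. 18 t → 11-2-3-3. Scheduled 37%. Lindmar agreement on 11-2: CTH met → 7% available; preferential 7%. → 7%.
Line D: passenger car → 11-3; hybrid → 11-3-2; g.v.w. 2.5 t → 11-3-2-2. Scheduled 31%. Valdor agreement on 11-3-3-2: 11-3-2-2 not covered. → 31%.
Line E: crane lorry → 11-1; hybrid → 11-1-3; g.v.w. 40 t → 11-1-3-2. Scheduled 7%. Lindmar agreement on 11-2: 11-1-3-2 not covered. → 7%.
Sum: 11% + 10% + 7% + 31% + 7% = 66%.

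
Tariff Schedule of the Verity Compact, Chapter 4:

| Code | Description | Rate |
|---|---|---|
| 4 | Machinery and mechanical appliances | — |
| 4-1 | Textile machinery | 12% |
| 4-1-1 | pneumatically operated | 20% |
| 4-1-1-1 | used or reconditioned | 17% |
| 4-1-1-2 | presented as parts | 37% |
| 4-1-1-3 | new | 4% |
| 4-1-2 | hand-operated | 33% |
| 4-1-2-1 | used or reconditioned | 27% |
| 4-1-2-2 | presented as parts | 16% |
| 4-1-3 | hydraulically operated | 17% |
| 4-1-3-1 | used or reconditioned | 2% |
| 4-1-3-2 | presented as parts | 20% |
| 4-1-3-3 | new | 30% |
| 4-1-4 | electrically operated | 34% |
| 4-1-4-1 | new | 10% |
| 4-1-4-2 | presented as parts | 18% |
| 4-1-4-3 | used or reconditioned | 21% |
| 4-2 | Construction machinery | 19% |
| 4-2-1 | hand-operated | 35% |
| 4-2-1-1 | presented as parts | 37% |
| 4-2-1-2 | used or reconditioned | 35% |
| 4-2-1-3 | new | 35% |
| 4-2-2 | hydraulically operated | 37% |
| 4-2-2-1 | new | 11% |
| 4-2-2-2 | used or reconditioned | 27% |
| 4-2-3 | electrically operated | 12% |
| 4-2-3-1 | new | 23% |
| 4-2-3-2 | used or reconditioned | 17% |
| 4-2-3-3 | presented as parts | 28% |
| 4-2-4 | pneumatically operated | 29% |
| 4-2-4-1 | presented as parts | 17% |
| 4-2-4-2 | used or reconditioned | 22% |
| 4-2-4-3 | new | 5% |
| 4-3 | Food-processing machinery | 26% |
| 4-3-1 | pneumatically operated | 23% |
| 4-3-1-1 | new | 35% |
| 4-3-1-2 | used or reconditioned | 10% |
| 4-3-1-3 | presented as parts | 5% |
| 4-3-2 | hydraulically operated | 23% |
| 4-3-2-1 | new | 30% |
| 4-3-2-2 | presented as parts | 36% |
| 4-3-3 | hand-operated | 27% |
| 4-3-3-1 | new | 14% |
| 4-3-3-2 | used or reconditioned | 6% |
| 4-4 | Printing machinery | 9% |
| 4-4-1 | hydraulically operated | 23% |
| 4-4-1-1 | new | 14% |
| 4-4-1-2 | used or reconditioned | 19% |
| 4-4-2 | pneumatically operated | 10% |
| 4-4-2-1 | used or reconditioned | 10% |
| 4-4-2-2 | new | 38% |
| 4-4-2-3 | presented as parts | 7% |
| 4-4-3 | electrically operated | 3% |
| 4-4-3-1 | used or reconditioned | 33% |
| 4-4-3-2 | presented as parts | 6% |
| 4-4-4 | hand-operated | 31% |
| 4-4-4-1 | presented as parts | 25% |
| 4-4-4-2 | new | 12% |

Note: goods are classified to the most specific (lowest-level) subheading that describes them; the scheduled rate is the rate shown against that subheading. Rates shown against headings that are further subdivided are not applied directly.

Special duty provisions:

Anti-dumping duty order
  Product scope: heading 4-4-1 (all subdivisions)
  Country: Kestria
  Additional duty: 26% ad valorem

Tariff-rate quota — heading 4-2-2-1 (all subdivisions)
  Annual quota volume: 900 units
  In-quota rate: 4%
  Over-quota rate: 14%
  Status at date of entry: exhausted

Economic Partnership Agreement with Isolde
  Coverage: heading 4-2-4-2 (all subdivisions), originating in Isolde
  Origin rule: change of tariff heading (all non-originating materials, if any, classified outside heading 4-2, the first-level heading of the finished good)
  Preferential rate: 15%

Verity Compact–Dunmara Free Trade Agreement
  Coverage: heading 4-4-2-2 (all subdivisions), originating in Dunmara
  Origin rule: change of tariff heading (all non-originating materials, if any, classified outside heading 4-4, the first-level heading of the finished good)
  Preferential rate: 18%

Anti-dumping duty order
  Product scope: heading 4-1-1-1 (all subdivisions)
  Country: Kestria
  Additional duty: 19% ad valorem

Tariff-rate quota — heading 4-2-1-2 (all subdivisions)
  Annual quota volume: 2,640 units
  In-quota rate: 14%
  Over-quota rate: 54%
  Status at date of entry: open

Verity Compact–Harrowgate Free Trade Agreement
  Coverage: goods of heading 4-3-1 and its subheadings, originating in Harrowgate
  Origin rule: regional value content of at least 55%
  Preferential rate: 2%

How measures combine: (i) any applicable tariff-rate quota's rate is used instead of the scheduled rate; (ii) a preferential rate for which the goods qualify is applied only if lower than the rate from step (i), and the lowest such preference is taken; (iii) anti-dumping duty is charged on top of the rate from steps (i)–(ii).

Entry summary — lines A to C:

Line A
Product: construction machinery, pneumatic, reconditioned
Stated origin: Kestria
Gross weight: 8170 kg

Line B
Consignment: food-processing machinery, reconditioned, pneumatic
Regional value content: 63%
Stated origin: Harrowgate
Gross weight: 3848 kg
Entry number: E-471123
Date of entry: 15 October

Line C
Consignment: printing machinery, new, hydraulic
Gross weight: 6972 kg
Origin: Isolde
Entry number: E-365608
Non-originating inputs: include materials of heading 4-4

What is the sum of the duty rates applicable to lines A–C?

38%

Line A: construction → 4-2; pneumatic → 4-2-4; reconditioned → 4-2-4-2. Scheduled 22%. No special measure applies. → 22%.
Line B: food-processing → 4-3; pneumatic → 4-3-1; reconditioned → 4-3-1-2. Scheduled 10%. Harrowgate agreement on 4-3-1: RVC ≥ 55% → 2% available; preferential 2%. → 2%.
Line C: printing → 4-4; hydraulic → 4-4-1; new → 4-4-1-1. Scheduled 14%. Isolde agreement on 4-2-4-2: 4-4-1-1 not covered. → 14%.
Sum: 22% + 2% + 14% = 38%.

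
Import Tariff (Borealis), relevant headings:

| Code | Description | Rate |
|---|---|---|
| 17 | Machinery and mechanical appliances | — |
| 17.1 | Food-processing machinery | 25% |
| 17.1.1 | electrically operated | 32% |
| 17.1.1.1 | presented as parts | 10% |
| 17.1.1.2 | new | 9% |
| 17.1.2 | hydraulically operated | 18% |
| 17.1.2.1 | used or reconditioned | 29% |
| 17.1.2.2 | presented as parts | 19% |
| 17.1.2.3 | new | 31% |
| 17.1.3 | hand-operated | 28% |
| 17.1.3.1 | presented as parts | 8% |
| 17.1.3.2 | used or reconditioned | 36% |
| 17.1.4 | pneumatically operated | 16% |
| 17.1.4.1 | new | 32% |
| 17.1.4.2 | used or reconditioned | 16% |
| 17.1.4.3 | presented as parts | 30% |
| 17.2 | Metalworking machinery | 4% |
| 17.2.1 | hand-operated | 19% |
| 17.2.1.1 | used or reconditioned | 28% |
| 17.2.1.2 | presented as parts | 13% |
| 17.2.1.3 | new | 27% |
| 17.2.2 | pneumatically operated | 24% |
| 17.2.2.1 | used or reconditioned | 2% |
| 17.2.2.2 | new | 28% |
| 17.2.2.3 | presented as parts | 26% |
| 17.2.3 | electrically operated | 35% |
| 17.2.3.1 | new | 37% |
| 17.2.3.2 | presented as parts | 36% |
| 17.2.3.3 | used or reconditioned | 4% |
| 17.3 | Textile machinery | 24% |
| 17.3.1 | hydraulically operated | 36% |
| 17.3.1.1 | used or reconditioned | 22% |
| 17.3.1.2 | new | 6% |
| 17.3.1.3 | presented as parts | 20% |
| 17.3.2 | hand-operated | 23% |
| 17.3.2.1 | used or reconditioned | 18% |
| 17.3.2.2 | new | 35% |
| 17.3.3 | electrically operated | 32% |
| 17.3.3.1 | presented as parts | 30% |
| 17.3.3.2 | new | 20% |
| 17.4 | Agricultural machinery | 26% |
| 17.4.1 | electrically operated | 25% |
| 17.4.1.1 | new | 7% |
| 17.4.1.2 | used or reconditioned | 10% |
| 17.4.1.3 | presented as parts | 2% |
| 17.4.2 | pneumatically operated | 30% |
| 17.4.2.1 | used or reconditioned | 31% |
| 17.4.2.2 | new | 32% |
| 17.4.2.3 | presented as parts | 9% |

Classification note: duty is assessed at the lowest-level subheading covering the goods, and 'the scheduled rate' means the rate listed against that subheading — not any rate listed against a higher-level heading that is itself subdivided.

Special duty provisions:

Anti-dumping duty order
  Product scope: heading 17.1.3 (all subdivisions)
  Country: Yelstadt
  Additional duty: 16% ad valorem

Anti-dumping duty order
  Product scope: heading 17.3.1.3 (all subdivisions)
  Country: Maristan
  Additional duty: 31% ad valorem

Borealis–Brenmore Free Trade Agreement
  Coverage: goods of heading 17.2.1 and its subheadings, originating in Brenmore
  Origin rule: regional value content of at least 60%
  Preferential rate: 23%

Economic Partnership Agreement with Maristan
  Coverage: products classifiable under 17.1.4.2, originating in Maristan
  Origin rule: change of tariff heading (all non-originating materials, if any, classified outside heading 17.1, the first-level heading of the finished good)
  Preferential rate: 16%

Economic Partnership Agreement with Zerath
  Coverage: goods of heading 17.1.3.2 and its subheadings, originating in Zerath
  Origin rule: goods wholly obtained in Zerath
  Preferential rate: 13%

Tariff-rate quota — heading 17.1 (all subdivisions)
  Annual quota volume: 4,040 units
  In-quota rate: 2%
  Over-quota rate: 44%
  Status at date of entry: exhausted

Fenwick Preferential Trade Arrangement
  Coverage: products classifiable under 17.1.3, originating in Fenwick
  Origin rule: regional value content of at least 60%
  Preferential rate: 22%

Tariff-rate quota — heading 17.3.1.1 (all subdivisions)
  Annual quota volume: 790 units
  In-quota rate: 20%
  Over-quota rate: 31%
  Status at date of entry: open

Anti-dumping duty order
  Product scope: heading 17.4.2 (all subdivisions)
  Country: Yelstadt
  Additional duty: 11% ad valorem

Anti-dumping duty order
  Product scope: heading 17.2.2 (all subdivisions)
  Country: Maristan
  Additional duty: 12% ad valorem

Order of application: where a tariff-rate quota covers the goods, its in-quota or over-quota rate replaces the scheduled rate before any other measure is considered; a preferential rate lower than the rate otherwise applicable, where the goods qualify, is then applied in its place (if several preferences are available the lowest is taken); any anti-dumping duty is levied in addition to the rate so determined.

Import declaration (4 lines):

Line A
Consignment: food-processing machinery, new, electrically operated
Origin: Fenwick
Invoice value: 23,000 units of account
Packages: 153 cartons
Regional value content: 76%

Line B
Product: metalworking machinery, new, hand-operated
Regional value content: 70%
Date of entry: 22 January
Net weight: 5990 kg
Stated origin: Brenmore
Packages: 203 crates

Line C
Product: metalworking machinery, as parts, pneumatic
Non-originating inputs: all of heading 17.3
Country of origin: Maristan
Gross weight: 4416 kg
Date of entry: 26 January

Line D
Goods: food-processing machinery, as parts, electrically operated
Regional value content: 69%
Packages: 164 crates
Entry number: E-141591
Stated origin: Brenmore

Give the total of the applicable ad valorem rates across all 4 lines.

Line A: food-processing → 17.1; electrically operated → 17.1.1; new → 17.1.1.2. Scheduled 9%. quota on 17.1 exhausted → over-quota 44%; Fenwick agreement on 17.1.3: 17.1.1.2 not covered. → 44%.
Line B: metalworking → 17.2; hand-operated → 17.2.1; new → 17.2.1.3. Scheduled 27%. Brenmore agreement on 17.2.1: RVC ≥ 60% → 23% available; preferential 23%. → 23%.
Line C: metalworking → 17.2; pneumatic → 17.2.2; as parts → 17.2.2.3. Scheduled 26%. Maristan agreement on 17.1.4.2: 17.2.2.3 not covered; anti-dumping (Maristan, 17.2.2): +12%; total 26% + 12% = 38%. → 38%.
Line D: food-processing → 17.1; electrically operated → 17.1.1; as parts → 17.1.1.1. Scheduled 10%. quota on 17.1 exhausted → over-quota 44%; Brenmore agreement on 17.2.1: 17.1.1.1 not covered. → 44%.
Sum: 44% + 23% + 38% + 44% = 149%.

149%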